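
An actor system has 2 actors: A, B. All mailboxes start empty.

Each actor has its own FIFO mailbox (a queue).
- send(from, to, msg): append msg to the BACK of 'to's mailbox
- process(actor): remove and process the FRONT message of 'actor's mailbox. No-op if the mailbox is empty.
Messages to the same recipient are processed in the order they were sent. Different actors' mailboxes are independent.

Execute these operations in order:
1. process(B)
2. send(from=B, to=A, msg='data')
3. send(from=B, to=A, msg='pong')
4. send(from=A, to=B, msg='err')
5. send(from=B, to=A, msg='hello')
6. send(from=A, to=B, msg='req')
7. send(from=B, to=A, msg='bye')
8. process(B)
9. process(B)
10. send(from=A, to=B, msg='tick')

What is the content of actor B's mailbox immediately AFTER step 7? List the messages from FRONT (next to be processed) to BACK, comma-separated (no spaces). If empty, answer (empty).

After 1 (process(B)): A:[] B:[]
After 2 (send(from=B, to=A, msg='data')): A:[data] B:[]
After 3 (send(from=B, to=A, msg='pong')): A:[data,pong] B:[]
After 4 (send(from=A, to=B, msg='err')): A:[data,pong] B:[err]
After 5 (send(from=B, to=A, msg='hello')): A:[data,pong,hello] B:[err]
After 6 (send(from=A, to=B, msg='req')): A:[data,pong,hello] B:[err,req]
After 7 (send(from=B, to=A, msg='bye')): A:[data,pong,hello,bye] B:[err,req]

err,req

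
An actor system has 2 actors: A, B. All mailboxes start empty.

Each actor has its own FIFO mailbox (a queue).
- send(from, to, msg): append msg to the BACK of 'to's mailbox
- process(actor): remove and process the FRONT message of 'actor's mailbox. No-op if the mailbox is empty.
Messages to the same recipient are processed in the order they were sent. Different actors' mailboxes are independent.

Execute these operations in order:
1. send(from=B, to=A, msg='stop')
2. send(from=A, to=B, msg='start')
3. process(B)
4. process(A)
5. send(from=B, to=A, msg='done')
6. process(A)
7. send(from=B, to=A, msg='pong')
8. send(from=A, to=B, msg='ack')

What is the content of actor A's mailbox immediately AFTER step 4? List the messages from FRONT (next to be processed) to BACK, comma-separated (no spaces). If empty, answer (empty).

After 1 (send(from=B, to=A, msg='stop')): A:[stop] B:[]
After 2 (send(from=A, to=B, msg='start')): A:[stop] B:[start]
After 3 (process(B)): A:[stop] B:[]
After 4 (process(A)): A:[] B:[]

(empty)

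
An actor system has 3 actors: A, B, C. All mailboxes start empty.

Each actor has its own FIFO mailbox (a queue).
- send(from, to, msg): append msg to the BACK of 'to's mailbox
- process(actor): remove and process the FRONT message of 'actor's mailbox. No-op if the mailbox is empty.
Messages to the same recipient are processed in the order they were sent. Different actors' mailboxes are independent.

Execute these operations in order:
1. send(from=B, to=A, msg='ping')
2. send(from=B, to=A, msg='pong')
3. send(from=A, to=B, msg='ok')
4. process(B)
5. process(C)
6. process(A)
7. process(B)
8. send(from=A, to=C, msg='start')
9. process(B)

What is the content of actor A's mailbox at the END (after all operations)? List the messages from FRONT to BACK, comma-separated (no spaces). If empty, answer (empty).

After 1 (send(from=B, to=A, msg='ping')): A:[ping] B:[] C:[]
After 2 (send(from=B, to=A, msg='pong')): A:[ping,pong] B:[] C:[]
After 3 (send(from=A, to=B, msg='ok')): A:[ping,pong] B:[ok] C:[]
After 4 (process(B)): A:[ping,pong] B:[] C:[]
After 5 (process(C)): A:[ping,pong] B:[] C:[]
After 6 (process(A)): A:[pong] B:[] C:[]
After 7 (process(B)): A:[pong] B:[] C:[]
After 8 (send(from=A, to=C, msg='start')): A:[pong] B:[] C:[start]
After 9 (process(B)): A:[pong] B:[] C:[start]

Answer: pong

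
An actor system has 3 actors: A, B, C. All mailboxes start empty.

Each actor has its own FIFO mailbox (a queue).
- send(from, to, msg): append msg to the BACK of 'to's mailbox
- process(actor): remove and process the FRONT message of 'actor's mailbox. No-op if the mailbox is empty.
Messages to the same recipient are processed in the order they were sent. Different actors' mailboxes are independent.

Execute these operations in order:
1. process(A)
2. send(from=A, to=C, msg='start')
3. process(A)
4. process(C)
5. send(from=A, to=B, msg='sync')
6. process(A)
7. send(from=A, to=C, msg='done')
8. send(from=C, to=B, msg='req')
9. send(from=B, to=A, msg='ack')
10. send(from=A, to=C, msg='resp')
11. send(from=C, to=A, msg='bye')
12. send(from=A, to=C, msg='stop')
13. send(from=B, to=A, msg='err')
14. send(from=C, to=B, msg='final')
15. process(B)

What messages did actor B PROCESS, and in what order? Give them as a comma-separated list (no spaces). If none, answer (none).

Answer: sync

Derivation:
After 1 (process(A)): A:[] B:[] C:[]
After 2 (send(from=A, to=C, msg='start')): A:[] B:[] C:[start]
After 3 (process(A)): A:[] B:[] C:[start]
After 4 (process(C)): A:[] B:[] C:[]
After 5 (send(from=A, to=B, msg='sync')): A:[] B:[sync] C:[]
After 6 (process(A)): A:[] B:[sync] C:[]
After 7 (send(from=A, to=C, msg='done')): A:[] B:[sync] C:[done]
After 8 (send(from=C, to=B, msg='req')): A:[] B:[sync,req] C:[done]
After 9 (send(from=B, to=A, msg='ack')): A:[ack] B:[sync,req] C:[done]
After 10 (send(from=A, to=C, msg='resp')): A:[ack] B:[sync,req] C:[done,resp]
After 11 (send(from=C, to=A, msg='bye')): A:[ack,bye] B:[sync,req] C:[done,resp]
After 12 (send(from=A, to=C, msg='stop')): A:[ack,bye] B:[sync,req] C:[done,resp,stop]
After 13 (send(from=B, to=A, msg='err')): A:[ack,bye,err] B:[sync,req] C:[done,resp,stop]
After 14 (send(from=C, to=B, msg='final')): A:[ack,bye,err] B:[sync,req,final] C:[done,resp,stop]
After 15 (process(B)): A:[ack,bye,err] B:[req,final] C:[done,resp,stop]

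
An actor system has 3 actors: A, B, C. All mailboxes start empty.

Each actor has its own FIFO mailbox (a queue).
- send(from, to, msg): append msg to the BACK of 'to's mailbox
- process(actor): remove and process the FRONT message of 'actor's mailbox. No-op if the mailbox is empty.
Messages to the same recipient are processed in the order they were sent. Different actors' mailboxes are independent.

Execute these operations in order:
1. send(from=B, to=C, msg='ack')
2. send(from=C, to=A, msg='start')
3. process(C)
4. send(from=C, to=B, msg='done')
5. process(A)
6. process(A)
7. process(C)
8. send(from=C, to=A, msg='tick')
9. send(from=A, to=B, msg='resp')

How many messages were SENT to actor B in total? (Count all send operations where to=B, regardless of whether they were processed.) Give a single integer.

Answer: 2

Derivation:
After 1 (send(from=B, to=C, msg='ack')): A:[] B:[] C:[ack]
After 2 (send(from=C, to=A, msg='start')): A:[start] B:[] C:[ack]
After 3 (process(C)): A:[start] B:[] C:[]
After 4 (send(from=C, to=B, msg='done')): A:[start] B:[done] C:[]
After 5 (process(A)): A:[] B:[done] C:[]
After 6 (process(A)): A:[] B:[done] C:[]
After 7 (process(C)): A:[] B:[done] C:[]
After 8 (send(from=C, to=A, msg='tick')): A:[tick] B:[done] C:[]
After 9 (send(from=A, to=B, msg='resp')): A:[tick] B:[done,resp] C:[]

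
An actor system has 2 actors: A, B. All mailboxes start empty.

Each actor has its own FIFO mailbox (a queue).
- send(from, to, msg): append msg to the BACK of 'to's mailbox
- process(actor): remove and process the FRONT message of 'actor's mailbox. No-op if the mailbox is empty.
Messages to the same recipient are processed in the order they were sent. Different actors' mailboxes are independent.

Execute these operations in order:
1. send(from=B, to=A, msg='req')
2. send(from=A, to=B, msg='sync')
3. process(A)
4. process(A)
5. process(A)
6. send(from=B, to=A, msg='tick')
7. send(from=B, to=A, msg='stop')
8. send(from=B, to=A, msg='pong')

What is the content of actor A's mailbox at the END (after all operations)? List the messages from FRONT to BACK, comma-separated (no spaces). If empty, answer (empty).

After 1 (send(from=B, to=A, msg='req')): A:[req] B:[]
After 2 (send(from=A, to=B, msg='sync')): A:[req] B:[sync]
After 3 (process(A)): A:[] B:[sync]
After 4 (process(A)): A:[] B:[sync]
After 5 (process(A)): A:[] B:[sync]
After 6 (send(from=B, to=A, msg='tick')): A:[tick] B:[sync]
After 7 (send(from=B, to=A, msg='stop')): A:[tick,stop] B:[sync]
After 8 (send(from=B, to=A, msg='pong')): A:[tick,stop,pong] B:[sync]

Answer: tick,stop,pong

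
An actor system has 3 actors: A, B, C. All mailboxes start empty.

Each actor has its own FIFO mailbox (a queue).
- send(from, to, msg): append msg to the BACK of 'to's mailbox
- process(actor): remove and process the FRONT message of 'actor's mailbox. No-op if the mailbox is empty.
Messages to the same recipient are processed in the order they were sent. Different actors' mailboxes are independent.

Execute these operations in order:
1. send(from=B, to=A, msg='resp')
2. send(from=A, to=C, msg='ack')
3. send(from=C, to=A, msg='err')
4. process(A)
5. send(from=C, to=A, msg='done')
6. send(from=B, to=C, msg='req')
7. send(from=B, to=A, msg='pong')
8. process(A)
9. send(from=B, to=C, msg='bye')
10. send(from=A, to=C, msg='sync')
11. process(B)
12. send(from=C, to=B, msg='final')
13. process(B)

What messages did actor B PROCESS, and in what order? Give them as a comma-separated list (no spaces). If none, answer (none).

Answer: final

Derivation:
After 1 (send(from=B, to=A, msg='resp')): A:[resp] B:[] C:[]
After 2 (send(from=A, to=C, msg='ack')): A:[resp] B:[] C:[ack]
After 3 (send(from=C, to=A, msg='err')): A:[resp,err] B:[] C:[ack]
After 4 (process(A)): A:[err] B:[] C:[ack]
After 5 (send(from=C, to=A, msg='done')): A:[err,done] B:[] C:[ack]
After 6 (send(from=B, to=C, msg='req')): A:[err,done] B:[] C:[ack,req]
After 7 (send(from=B, to=A, msg='pong')): A:[err,done,pong] B:[] C:[ack,req]
After 8 (process(A)): A:[done,pong] B:[] C:[ack,req]
After 9 (send(from=B, to=C, msg='bye')): A:[done,pong] B:[] C:[ack,req,bye]
After 10 (send(from=A, to=C, msg='sync')): A:[done,pong] B:[] C:[ack,req,bye,sync]
After 11 (process(B)): A:[done,pong] B:[] C:[ack,req,bye,sync]
After 12 (send(from=C, to=B, msg='final')): A:[done,pong] B:[final] C:[ack,req,bye,sync]
After 13 (process(B)): A:[done,pong] B:[] C:[ack,req,bye,sync]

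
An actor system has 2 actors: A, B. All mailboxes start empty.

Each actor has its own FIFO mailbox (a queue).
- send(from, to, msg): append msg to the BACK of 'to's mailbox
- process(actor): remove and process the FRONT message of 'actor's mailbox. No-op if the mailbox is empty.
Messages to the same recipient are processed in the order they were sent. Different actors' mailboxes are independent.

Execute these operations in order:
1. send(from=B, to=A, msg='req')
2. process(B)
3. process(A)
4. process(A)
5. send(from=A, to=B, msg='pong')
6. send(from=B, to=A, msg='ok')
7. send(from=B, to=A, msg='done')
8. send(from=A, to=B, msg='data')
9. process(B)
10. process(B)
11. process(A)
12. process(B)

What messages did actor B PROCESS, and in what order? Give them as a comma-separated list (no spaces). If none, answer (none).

Answer: pong,data

Derivation:
After 1 (send(from=B, to=A, msg='req')): A:[req] B:[]
After 2 (process(B)): A:[req] B:[]
After 3 (process(A)): A:[] B:[]
After 4 (process(A)): A:[] B:[]
After 5 (send(from=A, to=B, msg='pong')): A:[] B:[pong]
After 6 (send(from=B, to=A, msg='ok')): A:[ok] B:[pong]
After 7 (send(from=B, to=A, msg='done')): A:[ok,done] B:[pong]
After 8 (send(from=A, to=B, msg='data')): A:[ok,done] B:[pong,data]
After 9 (process(B)): A:[ok,done] B:[data]
After 10 (process(B)): A:[ok,done] B:[]
After 11 (process(A)): A:[done] B:[]
After 12 (process(B)): A:[done] B:[]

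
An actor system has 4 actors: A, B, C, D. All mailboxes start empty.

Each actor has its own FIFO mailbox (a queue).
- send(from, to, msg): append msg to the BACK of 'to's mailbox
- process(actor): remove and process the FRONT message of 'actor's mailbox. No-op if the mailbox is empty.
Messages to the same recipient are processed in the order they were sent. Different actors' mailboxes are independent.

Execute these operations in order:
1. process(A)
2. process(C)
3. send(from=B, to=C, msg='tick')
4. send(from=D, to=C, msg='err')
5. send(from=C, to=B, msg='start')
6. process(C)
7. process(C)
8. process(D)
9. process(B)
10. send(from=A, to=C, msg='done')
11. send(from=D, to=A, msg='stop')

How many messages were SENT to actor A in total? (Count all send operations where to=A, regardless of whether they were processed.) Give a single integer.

After 1 (process(A)): A:[] B:[] C:[] D:[]
After 2 (process(C)): A:[] B:[] C:[] D:[]
After 3 (send(from=B, to=C, msg='tick')): A:[] B:[] C:[tick] D:[]
After 4 (send(from=D, to=C, msg='err')): A:[] B:[] C:[tick,err] D:[]
After 5 (send(from=C, to=B, msg='start')): A:[] B:[start] C:[tick,err] D:[]
After 6 (process(C)): A:[] B:[start] C:[err] D:[]
After 7 (process(C)): A:[] B:[start] C:[] D:[]
After 8 (process(D)): A:[] B:[start] C:[] D:[]
After 9 (process(B)): A:[] B:[] C:[] D:[]
After 10 (send(from=A, to=C, msg='done')): A:[] B:[] C:[done] D:[]
After 11 (send(from=D, to=A, msg='stop')): A:[stop] B:[] C:[done] D:[]

Answer: 1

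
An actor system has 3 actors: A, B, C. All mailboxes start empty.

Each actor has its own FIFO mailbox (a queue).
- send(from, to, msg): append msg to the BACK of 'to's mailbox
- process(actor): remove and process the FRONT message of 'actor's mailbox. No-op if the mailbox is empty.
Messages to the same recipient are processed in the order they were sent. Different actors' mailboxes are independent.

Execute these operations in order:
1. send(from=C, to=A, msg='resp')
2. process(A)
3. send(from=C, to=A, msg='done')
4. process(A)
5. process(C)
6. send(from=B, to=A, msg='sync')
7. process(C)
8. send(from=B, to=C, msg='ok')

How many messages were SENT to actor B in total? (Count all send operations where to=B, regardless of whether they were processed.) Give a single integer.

Answer: 0

Derivation:
After 1 (send(from=C, to=A, msg='resp')): A:[resp] B:[] C:[]
After 2 (process(A)): A:[] B:[] C:[]
After 3 (send(from=C, to=A, msg='done')): A:[done] B:[] C:[]
After 4 (process(A)): A:[] B:[] C:[]
After 5 (process(C)): A:[] B:[] C:[]
After 6 (send(from=B, to=A, msg='sync')): A:[sync] B:[] C:[]
After 7 (process(C)): A:[sync] B:[] C:[]
After 8 (send(from=B, to=C, msg='ok')): A:[sync] B:[] C:[ok]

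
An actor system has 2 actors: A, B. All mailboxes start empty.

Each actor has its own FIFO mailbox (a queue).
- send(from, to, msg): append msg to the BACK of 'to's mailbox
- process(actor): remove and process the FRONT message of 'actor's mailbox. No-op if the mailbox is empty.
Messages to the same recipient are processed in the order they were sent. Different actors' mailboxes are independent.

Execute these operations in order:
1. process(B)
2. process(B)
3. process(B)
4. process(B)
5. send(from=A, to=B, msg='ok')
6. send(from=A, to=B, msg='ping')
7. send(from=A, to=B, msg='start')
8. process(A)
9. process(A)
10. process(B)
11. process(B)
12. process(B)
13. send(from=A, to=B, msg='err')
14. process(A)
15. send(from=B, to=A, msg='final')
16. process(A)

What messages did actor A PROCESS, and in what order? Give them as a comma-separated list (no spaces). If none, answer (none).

After 1 (process(B)): A:[] B:[]
After 2 (process(B)): A:[] B:[]
After 3 (process(B)): A:[] B:[]
After 4 (process(B)): A:[] B:[]
After 5 (send(from=A, to=B, msg='ok')): A:[] B:[ok]
After 6 (send(from=A, to=B, msg='ping')): A:[] B:[ok,ping]
After 7 (send(from=A, to=B, msg='start')): A:[] B:[ok,ping,start]
After 8 (process(A)): A:[] B:[ok,ping,start]
After 9 (process(A)): A:[] B:[ok,ping,start]
After 10 (process(B)): A:[] B:[ping,start]
After 11 (process(B)): A:[] B:[start]
After 12 (process(B)): A:[] B:[]
After 13 (send(from=A, to=B, msg='err')): A:[] B:[err]
After 14 (process(A)): A:[] B:[err]
After 15 (send(from=B, to=A, msg='final')): A:[final] B:[err]
After 16 (process(A)): A:[] B:[err]

Answer: final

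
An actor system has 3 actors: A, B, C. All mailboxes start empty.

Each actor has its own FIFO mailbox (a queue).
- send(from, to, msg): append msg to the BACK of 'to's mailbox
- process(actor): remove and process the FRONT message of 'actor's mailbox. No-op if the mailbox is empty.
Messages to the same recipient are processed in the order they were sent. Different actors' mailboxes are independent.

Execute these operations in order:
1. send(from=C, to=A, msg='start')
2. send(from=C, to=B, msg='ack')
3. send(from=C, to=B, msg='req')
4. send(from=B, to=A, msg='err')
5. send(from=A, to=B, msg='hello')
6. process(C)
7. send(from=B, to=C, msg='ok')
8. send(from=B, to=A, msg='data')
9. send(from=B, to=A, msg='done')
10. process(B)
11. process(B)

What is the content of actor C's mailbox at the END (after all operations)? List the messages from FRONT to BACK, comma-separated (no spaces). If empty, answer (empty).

Answer: ok

Derivation:
After 1 (send(from=C, to=A, msg='start')): A:[start] B:[] C:[]
After 2 (send(from=C, to=B, msg='ack')): A:[start] B:[ack] C:[]
After 3 (send(from=C, to=B, msg='req')): A:[start] B:[ack,req] C:[]
After 4 (send(from=B, to=A, msg='err')): A:[start,err] B:[ack,req] C:[]
After 5 (send(from=A, to=B, msg='hello')): A:[start,err] B:[ack,req,hello] C:[]
After 6 (process(C)): A:[start,err] B:[ack,req,hello] C:[]
After 7 (send(from=B, to=C, msg='ok')): A:[start,err] B:[ack,req,hello] C:[ok]
After 8 (send(from=B, to=A, msg='data')): A:[start,err,data] B:[ack,req,hello] C:[ok]
After 9 (send(from=B, to=A, msg='done')): A:[start,err,data,done] B:[ack,req,hello] C:[ok]
After 10 (process(B)): A:[start,err,data,done] B:[req,hello] C:[ok]
After 11 (process(B)): A:[start,err,data,done] B:[hello] C:[ok]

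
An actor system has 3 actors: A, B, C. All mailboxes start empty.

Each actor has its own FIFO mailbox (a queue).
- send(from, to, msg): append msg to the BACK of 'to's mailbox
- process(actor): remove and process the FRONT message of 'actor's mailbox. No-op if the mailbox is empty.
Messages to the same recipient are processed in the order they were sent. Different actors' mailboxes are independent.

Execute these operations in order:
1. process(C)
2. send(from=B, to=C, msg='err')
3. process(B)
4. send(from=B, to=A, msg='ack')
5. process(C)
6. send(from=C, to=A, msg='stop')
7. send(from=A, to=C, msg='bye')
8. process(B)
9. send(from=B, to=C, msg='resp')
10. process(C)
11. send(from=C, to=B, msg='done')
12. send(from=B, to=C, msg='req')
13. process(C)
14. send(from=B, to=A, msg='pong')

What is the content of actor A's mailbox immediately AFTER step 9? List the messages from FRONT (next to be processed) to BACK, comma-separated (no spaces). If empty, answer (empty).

After 1 (process(C)): A:[] B:[] C:[]
After 2 (send(from=B, to=C, msg='err')): A:[] B:[] C:[err]
After 3 (process(B)): A:[] B:[] C:[err]
After 4 (send(from=B, to=A, msg='ack')): A:[ack] B:[] C:[err]
After 5 (process(C)): A:[ack] B:[] C:[]
After 6 (send(from=C, to=A, msg='stop')): A:[ack,stop] B:[] C:[]
After 7 (send(from=A, to=C, msg='bye')): A:[ack,stop] B:[] C:[bye]
After 8 (process(B)): A:[ack,stop] B:[] C:[bye]
After 9 (send(from=B, to=C, msg='resp')): A:[ack,stop] B:[] C:[bye,resp]

ack,stop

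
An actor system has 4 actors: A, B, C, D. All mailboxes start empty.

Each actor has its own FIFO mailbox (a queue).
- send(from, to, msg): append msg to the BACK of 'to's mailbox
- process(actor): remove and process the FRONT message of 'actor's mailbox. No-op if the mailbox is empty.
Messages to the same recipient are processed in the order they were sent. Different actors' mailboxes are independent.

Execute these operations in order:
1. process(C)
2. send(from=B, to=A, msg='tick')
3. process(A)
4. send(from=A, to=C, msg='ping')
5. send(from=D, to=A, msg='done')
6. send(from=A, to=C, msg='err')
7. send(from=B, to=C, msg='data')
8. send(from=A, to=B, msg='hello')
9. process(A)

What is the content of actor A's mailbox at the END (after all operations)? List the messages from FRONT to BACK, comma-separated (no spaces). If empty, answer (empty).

Answer: (empty)

Derivation:
After 1 (process(C)): A:[] B:[] C:[] D:[]
After 2 (send(from=B, to=A, msg='tick')): A:[tick] B:[] C:[] D:[]
After 3 (process(A)): A:[] B:[] C:[] D:[]
After 4 (send(from=A, to=C, msg='ping')): A:[] B:[] C:[ping] D:[]
After 5 (send(from=D, to=A, msg='done')): A:[done] B:[] C:[ping] D:[]
After 6 (send(from=A, to=C, msg='err')): A:[done] B:[] C:[ping,err] D:[]
After 7 (send(from=B, to=C, msg='data')): A:[done] B:[] C:[ping,err,data] D:[]
After 8 (send(from=A, to=B, msg='hello')): A:[done] B:[hello] C:[ping,err,data] D:[]
After 9 (process(A)): A:[] B:[hello] C:[ping,err,data] D:[]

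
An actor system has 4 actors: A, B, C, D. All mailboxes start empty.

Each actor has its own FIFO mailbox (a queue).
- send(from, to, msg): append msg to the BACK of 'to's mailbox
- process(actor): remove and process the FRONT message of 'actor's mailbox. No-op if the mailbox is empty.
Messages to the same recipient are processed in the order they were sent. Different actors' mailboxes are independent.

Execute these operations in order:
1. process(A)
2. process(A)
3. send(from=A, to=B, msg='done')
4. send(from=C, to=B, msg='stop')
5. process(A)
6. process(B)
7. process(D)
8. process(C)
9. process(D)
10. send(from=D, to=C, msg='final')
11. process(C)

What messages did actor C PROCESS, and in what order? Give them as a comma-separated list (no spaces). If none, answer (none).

Answer: final

Derivation:
After 1 (process(A)): A:[] B:[] C:[] D:[]
After 2 (process(A)): A:[] B:[] C:[] D:[]
After 3 (send(from=A, to=B, msg='done')): A:[] B:[done] C:[] D:[]
After 4 (send(from=C, to=B, msg='stop')): A:[] B:[done,stop] C:[] D:[]
After 5 (process(A)): A:[] B:[done,stop] C:[] D:[]
After 6 (process(B)): A:[] B:[stop] C:[] D:[]
After 7 (process(D)): A:[] B:[stop] C:[] D:[]
After 8 (process(C)): A:[] B:[stop] C:[] D:[]
After 9 (process(D)): A:[] B:[stop] C:[] D:[]
After 10 (send(from=D, to=C, msg='final')): A:[] B:[stop] C:[final] D:[]
After 11 (process(C)): A:[] B:[stop] C:[] D:[]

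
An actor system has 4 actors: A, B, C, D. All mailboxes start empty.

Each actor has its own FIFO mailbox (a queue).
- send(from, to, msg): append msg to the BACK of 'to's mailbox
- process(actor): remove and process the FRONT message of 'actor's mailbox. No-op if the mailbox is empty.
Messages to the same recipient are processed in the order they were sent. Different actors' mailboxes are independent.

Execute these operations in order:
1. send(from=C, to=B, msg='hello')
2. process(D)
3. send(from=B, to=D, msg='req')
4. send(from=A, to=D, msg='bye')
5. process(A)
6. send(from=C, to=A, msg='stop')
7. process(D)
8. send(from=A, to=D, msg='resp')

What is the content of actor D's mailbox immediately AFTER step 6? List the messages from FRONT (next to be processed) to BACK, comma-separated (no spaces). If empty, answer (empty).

After 1 (send(from=C, to=B, msg='hello')): A:[] B:[hello] C:[] D:[]
After 2 (process(D)): A:[] B:[hello] C:[] D:[]
After 3 (send(from=B, to=D, msg='req')): A:[] B:[hello] C:[] D:[req]
After 4 (send(from=A, to=D, msg='bye')): A:[] B:[hello] C:[] D:[req,bye]
After 5 (process(A)): A:[] B:[hello] C:[] D:[req,bye]
After 6 (send(from=C, to=A, msg='stop')): A:[stop] B:[hello] C:[] D:[req,bye]

req,bye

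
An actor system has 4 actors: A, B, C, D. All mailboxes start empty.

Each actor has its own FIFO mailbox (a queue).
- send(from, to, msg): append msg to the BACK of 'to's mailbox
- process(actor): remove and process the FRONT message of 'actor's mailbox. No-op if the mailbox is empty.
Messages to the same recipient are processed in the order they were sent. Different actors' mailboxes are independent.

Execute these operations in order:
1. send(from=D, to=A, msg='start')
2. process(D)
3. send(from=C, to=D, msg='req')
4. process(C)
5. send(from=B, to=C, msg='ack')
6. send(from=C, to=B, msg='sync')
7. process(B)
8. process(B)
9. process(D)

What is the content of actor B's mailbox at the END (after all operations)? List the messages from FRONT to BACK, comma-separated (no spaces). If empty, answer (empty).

After 1 (send(from=D, to=A, msg='start')): A:[start] B:[] C:[] D:[]
After 2 (process(D)): A:[start] B:[] C:[] D:[]
After 3 (send(from=C, to=D, msg='req')): A:[start] B:[] C:[] D:[req]
After 4 (process(C)): A:[start] B:[] C:[] D:[req]
After 5 (send(from=B, to=C, msg='ack')): A:[start] B:[] C:[ack] D:[req]
After 6 (send(from=C, to=B, msg='sync')): A:[start] B:[sync] C:[ack] D:[req]
After 7 (process(B)): A:[start] B:[] C:[ack] D:[req]
After 8 (process(B)): A:[start] B:[] C:[ack] D:[req]
After 9 (process(D)): A:[start] B:[] C:[ack] D:[]

Answer: (empty)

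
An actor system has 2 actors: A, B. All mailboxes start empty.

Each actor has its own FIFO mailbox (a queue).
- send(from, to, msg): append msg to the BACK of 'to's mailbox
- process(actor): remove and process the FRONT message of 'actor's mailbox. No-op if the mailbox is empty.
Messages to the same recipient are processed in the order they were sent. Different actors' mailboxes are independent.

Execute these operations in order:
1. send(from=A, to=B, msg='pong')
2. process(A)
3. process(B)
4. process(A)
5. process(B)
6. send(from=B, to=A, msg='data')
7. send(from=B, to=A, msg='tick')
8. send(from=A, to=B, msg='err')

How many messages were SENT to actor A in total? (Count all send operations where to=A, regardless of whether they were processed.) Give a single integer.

Answer: 2

Derivation:
After 1 (send(from=A, to=B, msg='pong')): A:[] B:[pong]
After 2 (process(A)): A:[] B:[pong]
After 3 (process(B)): A:[] B:[]
After 4 (process(A)): A:[] B:[]
After 5 (process(B)): A:[] B:[]
After 6 (send(from=B, to=A, msg='data')): A:[data] B:[]
After 7 (send(from=B, to=A, msg='tick')): A:[data,tick] B:[]
After 8 (send(from=A, to=B, msg='err')): A:[data,tick] B:[err]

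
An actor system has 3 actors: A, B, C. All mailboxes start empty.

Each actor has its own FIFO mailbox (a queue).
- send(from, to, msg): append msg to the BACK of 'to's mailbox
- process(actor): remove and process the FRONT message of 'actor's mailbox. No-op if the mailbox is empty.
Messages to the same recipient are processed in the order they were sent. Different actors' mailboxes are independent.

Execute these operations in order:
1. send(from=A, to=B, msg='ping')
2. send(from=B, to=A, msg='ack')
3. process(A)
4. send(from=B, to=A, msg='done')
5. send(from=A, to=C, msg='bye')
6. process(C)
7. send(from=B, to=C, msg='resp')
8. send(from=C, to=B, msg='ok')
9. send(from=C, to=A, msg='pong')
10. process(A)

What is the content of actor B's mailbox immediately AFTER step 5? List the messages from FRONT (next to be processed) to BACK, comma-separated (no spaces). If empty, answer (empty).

After 1 (send(from=A, to=B, msg='ping')): A:[] B:[ping] C:[]
After 2 (send(from=B, to=A, msg='ack')): A:[ack] B:[ping] C:[]
After 3 (process(A)): A:[] B:[ping] C:[]
After 4 (send(from=B, to=A, msg='done')): A:[done] B:[ping] C:[]
After 5 (send(from=A, to=C, msg='bye')): A:[done] B:[ping] C:[bye]

ping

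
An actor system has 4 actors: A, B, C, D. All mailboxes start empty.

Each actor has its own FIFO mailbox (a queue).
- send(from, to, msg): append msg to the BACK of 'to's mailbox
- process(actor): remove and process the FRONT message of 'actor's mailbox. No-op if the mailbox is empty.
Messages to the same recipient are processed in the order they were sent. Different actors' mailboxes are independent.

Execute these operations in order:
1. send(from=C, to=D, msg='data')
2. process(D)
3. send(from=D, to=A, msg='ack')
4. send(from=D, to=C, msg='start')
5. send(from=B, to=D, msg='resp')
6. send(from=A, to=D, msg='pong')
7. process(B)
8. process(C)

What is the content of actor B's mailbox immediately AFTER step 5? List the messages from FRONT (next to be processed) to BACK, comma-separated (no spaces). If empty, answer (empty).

After 1 (send(from=C, to=D, msg='data')): A:[] B:[] C:[] D:[data]
After 2 (process(D)): A:[] B:[] C:[] D:[]
After 3 (send(from=D, to=A, msg='ack')): A:[ack] B:[] C:[] D:[]
After 4 (send(from=D, to=C, msg='start')): A:[ack] B:[] C:[start] D:[]
After 5 (send(from=B, to=D, msg='resp')): A:[ack] B:[] C:[start] D:[resp]

(empty)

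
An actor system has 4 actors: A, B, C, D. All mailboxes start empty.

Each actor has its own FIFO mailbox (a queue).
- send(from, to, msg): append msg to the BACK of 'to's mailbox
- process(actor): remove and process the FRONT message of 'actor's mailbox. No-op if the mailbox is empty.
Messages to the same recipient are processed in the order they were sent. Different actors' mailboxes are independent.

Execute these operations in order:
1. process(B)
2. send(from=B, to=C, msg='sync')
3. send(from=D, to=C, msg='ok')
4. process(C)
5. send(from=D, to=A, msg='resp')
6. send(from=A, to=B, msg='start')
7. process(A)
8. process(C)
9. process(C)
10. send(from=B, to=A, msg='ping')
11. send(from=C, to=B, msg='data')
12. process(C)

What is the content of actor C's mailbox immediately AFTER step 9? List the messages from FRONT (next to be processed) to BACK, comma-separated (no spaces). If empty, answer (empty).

After 1 (process(B)): A:[] B:[] C:[] D:[]
After 2 (send(from=B, to=C, msg='sync')): A:[] B:[] C:[sync] D:[]
After 3 (send(from=D, to=C, msg='ok')): A:[] B:[] C:[sync,ok] D:[]
After 4 (process(C)): A:[] B:[] C:[ok] D:[]
After 5 (send(from=D, to=A, msg='resp')): A:[resp] B:[] C:[ok] D:[]
After 6 (send(from=A, to=B, msg='start')): A:[resp] B:[start] C:[ok] D:[]
After 7 (process(A)): A:[] B:[start] C:[ok] D:[]
After 8 (process(C)): A:[] B:[start] C:[] D:[]
After 9 (process(C)): A:[] B:[start] C:[] D:[]

(empty)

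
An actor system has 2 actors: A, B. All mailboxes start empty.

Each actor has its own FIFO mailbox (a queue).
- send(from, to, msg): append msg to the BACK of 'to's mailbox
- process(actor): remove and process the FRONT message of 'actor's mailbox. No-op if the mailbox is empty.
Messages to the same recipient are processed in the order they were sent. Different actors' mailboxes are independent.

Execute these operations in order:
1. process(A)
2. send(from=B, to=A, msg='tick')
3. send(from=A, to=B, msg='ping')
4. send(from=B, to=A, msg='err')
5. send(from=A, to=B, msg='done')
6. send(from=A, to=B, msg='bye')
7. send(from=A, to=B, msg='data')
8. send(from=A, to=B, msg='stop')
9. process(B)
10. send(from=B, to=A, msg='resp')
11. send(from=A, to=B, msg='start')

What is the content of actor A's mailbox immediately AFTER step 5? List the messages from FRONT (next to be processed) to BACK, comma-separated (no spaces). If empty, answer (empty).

After 1 (process(A)): A:[] B:[]
After 2 (send(from=B, to=A, msg='tick')): A:[tick] B:[]
After 3 (send(from=A, to=B, msg='ping')): A:[tick] B:[ping]
After 4 (send(from=B, to=A, msg='err')): A:[tick,err] B:[ping]
After 5 (send(from=A, to=B, msg='done')): A:[tick,err] B:[ping,done]

tick,err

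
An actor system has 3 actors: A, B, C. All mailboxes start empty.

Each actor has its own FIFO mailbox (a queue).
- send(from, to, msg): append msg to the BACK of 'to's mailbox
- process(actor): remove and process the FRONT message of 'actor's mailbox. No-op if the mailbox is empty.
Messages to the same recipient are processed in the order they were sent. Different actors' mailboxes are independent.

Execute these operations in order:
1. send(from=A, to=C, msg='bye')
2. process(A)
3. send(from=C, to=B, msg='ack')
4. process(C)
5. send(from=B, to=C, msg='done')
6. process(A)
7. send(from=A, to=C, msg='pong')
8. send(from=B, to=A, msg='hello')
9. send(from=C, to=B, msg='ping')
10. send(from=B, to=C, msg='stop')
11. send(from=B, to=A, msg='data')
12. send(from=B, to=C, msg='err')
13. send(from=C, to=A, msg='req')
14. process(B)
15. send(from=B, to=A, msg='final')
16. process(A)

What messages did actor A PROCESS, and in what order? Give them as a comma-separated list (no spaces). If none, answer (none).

After 1 (send(from=A, to=C, msg='bye')): A:[] B:[] C:[bye]
After 2 (process(A)): A:[] B:[] C:[bye]
After 3 (send(from=C, to=B, msg='ack')): A:[] B:[ack] C:[bye]
After 4 (process(C)): A:[] B:[ack] C:[]
After 5 (send(from=B, to=C, msg='done')): A:[] B:[ack] C:[done]
After 6 (process(A)): A:[] B:[ack] C:[done]
After 7 (send(from=A, to=C, msg='pong')): A:[] B:[ack] C:[done,pong]
After 8 (send(from=B, to=A, msg='hello')): A:[hello] B:[ack] C:[done,pong]
After 9 (send(from=C, to=B, msg='ping')): A:[hello] B:[ack,ping] C:[done,pong]
After 10 (send(from=B, to=C, msg='stop')): A:[hello] B:[ack,ping] C:[done,pong,stop]
After 11 (send(from=B, to=A, msg='data')): A:[hello,data] B:[ack,ping] C:[done,pong,stop]
After 12 (send(from=B, to=C, msg='err')): A:[hello,data] B:[ack,ping] C:[done,pong,stop,err]
After 13 (send(from=C, to=A, msg='req')): A:[hello,data,req] B:[ack,ping] C:[done,pong,stop,err]
After 14 (process(B)): A:[hello,data,req] B:[ping] C:[done,pong,stop,err]
After 15 (send(from=B, to=A, msg='final')): A:[hello,data,req,final] B:[ping] C:[done,pong,stop,err]
After 16 (process(A)): A:[data,req,final] B:[ping] C:[done,pong,stop,err]

Answer: hello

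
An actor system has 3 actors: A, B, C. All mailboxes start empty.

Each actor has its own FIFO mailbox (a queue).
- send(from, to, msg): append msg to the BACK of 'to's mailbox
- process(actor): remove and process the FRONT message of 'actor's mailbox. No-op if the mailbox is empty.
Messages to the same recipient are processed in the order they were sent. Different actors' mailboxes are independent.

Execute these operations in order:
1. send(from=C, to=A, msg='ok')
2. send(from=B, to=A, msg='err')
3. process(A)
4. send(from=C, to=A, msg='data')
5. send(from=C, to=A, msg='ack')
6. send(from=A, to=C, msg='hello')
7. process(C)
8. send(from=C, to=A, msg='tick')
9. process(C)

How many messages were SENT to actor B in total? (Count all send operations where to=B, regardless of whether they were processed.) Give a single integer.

After 1 (send(from=C, to=A, msg='ok')): A:[ok] B:[] C:[]
After 2 (send(from=B, to=A, msg='err')): A:[ok,err] B:[] C:[]
After 3 (process(A)): A:[err] B:[] C:[]
After 4 (send(from=C, to=A, msg='data')): A:[err,data] B:[] C:[]
After 5 (send(from=C, to=A, msg='ack')): A:[err,data,ack] B:[] C:[]
After 6 (send(from=A, to=C, msg='hello')): A:[err,data,ack] B:[] C:[hello]
After 7 (process(C)): A:[err,data,ack] B:[] C:[]
After 8 (send(from=C, to=A, msg='tick')): A:[err,data,ack,tick] B:[] C:[]
After 9 (process(C)): A:[err,data,ack,tick] B:[] C:[]

Answer: 0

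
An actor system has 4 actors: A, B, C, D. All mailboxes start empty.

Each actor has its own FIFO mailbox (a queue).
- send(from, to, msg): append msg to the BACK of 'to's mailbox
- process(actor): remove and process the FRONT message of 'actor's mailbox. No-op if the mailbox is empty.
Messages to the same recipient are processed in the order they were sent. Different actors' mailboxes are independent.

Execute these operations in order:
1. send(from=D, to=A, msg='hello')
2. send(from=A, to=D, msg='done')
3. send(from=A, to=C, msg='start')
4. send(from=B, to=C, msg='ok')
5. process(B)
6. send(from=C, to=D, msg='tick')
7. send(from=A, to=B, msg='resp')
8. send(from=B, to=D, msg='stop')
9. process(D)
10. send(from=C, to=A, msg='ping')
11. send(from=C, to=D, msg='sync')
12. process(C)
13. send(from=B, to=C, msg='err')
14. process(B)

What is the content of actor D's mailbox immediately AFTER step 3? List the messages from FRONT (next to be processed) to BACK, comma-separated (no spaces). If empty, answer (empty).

After 1 (send(from=D, to=A, msg='hello')): A:[hello] B:[] C:[] D:[]
After 2 (send(from=A, to=D, msg='done')): A:[hello] B:[] C:[] D:[done]
After 3 (send(from=A, to=C, msg='start')): A:[hello] B:[] C:[start] D:[done]

done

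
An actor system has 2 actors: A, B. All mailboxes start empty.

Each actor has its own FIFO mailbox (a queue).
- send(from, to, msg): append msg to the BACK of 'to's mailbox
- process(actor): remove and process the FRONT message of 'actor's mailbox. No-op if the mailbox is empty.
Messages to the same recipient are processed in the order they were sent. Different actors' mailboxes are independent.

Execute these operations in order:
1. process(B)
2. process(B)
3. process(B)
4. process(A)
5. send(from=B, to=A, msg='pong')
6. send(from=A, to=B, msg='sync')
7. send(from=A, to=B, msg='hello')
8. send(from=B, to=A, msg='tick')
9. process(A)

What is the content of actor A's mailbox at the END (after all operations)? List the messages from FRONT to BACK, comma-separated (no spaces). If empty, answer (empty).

Answer: tick

Derivation:
After 1 (process(B)): A:[] B:[]
After 2 (process(B)): A:[] B:[]
After 3 (process(B)): A:[] B:[]
After 4 (process(A)): A:[] B:[]
After 5 (send(from=B, to=A, msg='pong')): A:[pong] B:[]
After 6 (send(from=A, to=B, msg='sync')): A:[pong] B:[sync]
After 7 (send(from=A, to=B, msg='hello')): A:[pong] B:[sync,hello]
After 8 (send(from=B, to=A, msg='tick')): A:[pong,tick] B:[sync,hello]
After 9 (process(A)): A:[tick] B:[sync,hello]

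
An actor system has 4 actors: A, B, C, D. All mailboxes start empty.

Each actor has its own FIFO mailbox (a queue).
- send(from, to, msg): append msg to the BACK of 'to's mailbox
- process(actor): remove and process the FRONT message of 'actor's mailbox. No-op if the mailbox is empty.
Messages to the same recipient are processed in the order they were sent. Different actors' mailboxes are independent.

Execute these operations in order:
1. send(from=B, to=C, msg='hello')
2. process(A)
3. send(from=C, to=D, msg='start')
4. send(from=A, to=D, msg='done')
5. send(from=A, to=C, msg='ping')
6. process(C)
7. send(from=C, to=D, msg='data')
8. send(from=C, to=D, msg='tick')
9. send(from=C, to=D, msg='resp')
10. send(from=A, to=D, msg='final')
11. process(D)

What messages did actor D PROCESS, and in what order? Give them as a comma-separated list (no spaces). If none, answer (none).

Answer: start

Derivation:
After 1 (send(from=B, to=C, msg='hello')): A:[] B:[] C:[hello] D:[]
After 2 (process(A)): A:[] B:[] C:[hello] D:[]
After 3 (send(from=C, to=D, msg='start')): A:[] B:[] C:[hello] D:[start]
After 4 (send(from=A, to=D, msg='done')): A:[] B:[] C:[hello] D:[start,done]
After 5 (send(from=A, to=C, msg='ping')): A:[] B:[] C:[hello,ping] D:[start,done]
After 6 (process(C)): A:[] B:[] C:[ping] D:[start,done]
After 7 (send(from=C, to=D, msg='data')): A:[] B:[] C:[ping] D:[start,done,data]
After 8 (send(from=C, to=D, msg='tick')): A:[] B:[] C:[ping] D:[start,done,data,tick]
After 9 (send(from=C, to=D, msg='resp')): A:[] B:[] C:[ping] D:[start,done,data,tick,resp]
After 10 (send(from=A, to=D, msg='final')): A:[] B:[] C:[ping] D:[start,done,data,tick,resp,final]
After 11 (process(D)): A:[] B:[] C:[ping] D:[done,data,tick,resp,final]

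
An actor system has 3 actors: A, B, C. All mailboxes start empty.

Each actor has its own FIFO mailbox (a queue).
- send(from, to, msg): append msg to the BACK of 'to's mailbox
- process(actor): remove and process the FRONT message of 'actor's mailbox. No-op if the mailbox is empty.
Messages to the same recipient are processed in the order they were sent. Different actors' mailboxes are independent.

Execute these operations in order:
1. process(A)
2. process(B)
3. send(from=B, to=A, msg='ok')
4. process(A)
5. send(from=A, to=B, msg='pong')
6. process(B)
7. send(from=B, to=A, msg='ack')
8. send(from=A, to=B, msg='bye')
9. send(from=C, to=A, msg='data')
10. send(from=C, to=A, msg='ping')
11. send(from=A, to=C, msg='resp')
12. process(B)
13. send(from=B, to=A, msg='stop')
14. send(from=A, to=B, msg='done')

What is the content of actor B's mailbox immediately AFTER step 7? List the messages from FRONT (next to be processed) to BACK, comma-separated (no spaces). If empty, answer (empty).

After 1 (process(A)): A:[] B:[] C:[]
After 2 (process(B)): A:[] B:[] C:[]
After 3 (send(from=B, to=A, msg='ok')): A:[ok] B:[] C:[]
After 4 (process(A)): A:[] B:[] C:[]
After 5 (send(from=A, to=B, msg='pong')): A:[] B:[pong] C:[]
After 6 (process(B)): A:[] B:[] C:[]
After 7 (send(from=B, to=A, msg='ack')): A:[ack] B:[] C:[]

(empty)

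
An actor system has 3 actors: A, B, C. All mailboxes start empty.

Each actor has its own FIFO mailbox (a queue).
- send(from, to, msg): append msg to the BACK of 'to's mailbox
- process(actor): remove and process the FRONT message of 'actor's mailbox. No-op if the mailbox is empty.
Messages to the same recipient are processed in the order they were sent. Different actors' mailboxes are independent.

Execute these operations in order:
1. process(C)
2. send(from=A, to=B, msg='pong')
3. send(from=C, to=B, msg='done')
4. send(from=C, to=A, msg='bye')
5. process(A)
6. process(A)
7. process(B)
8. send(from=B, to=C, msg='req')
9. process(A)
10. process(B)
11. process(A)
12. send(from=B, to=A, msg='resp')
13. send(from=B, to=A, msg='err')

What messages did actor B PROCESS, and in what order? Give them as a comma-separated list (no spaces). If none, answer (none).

Answer: pong,done

Derivation:
After 1 (process(C)): A:[] B:[] C:[]
After 2 (send(from=A, to=B, msg='pong')): A:[] B:[pong] C:[]
After 3 (send(from=C, to=B, msg='done')): A:[] B:[pong,done] C:[]
After 4 (send(from=C, to=A, msg='bye')): A:[bye] B:[pong,done] C:[]
After 5 (process(A)): A:[] B:[pong,done] C:[]
After 6 (process(A)): A:[] B:[pong,done] C:[]
After 7 (process(B)): A:[] B:[done] C:[]
After 8 (send(from=B, to=C, msg='req')): A:[] B:[done] C:[req]
After 9 (process(A)): A:[] B:[done] C:[req]
After 10 (process(B)): A:[] B:[] C:[req]
After 11 (process(A)): A:[] B:[] C:[req]
After 12 (send(from=B, to=A, msg='resp')): A:[resp] B:[] C:[req]
After 13 (send(from=B, to=A, msg='err')): A:[resp,err] B:[] C:[req]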